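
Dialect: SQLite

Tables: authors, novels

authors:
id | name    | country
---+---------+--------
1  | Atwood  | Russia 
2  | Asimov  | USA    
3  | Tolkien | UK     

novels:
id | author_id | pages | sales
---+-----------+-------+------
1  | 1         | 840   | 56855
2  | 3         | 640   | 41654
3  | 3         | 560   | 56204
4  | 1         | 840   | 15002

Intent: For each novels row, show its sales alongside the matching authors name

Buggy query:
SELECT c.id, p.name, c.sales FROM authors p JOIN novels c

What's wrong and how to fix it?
Bug: Missing join condition: each novels row is matched to all authors rows instead of just its own

Fix: Specify the join condition linking the foreign key to the parent id

Corrected query:
SELECT c.id, p.name, c.sales FROM authors p JOIN novels c ON c.author_id = p.id

Result:
id | name    | sales
---+---------+------
1  | Atwood  | 56855
2  | Tolkien | 41654
3  | Tolkien | 56204
4  | Atwood  | 15002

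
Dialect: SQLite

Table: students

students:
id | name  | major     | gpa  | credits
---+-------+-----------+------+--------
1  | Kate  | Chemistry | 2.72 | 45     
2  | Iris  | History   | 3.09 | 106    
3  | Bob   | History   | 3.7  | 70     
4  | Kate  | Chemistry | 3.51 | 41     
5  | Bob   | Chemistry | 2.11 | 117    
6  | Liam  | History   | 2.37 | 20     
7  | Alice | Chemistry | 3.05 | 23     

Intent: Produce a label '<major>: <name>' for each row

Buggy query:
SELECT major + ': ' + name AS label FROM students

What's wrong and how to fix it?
Bug: SQLite uses || for string concatenation; + coerces text to numbers (yielding 0)

Fix: Replace + with || to concatenate text

Corrected query:
SELECT major || ': ' || name AS label FROM students

Result:
label           
----------------
Chemistry: Kate 
History: Iris   
History: Bob    
Chemistry: Kate 
Chemistry: Bob  
History: Liam   
Chemistry: Alice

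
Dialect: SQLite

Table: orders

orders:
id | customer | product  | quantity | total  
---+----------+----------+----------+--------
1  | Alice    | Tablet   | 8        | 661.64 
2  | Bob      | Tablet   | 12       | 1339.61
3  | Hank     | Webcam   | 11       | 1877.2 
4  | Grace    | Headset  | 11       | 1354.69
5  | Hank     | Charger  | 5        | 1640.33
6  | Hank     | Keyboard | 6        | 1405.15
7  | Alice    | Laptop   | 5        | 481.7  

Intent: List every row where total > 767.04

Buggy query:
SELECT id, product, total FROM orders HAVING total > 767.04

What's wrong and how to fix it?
Bug: This is a non-aggregate query (no GROUP BY, no aggregates), so in SQLite the HAVING clause is invalid here; a row-level condition belongs in WHERE

Fix: Replace HAVING with WHERE since the condition applies to individual rows

Corrected query:
SELECT id, product, total FROM orders WHERE total > 767.04

Result:
id | product  | total  
---+----------+--------
2  | Tablet   | 1339.61
3  | Webcam   | 1877.2 
4  | Headset  | 1354.69
5  | Charger  | 1640.33
6  | Keyboard | 1405.15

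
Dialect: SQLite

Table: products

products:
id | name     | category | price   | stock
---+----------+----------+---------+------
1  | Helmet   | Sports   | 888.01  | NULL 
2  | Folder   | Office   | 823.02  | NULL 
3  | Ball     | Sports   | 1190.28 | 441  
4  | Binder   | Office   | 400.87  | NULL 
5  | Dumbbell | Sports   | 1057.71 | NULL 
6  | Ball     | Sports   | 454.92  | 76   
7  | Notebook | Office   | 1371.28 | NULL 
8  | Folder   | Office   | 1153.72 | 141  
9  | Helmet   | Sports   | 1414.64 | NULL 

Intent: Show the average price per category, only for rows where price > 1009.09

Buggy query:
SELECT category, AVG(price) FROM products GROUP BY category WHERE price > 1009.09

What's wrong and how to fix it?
Bug: WHERE cannot follow GROUP BY

Fix: Move the WHERE clause before GROUP BY

Corrected query:
SELECT category, AVG(price) FROM products WHERE price > 1009.09 GROUP BY category

Result:
category | AVG(price) 
---------+------------
Office   | 1262.5     
Sports   | 1220.876667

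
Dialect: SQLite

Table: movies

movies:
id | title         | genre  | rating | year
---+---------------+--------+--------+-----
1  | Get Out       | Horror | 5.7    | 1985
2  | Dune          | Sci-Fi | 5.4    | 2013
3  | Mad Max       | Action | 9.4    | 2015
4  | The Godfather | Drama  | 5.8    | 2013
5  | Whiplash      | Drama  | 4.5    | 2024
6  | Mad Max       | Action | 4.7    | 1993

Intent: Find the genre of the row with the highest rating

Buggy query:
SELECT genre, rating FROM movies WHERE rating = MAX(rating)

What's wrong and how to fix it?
Bug: MAX(rating) is an aggregate and cannot be used directly in WHERE

Fix: Use a subquery: WHERE rating = (SELECT MAX(rating) FROM movies)

Corrected query:
SELECT genre, rating FROM movies WHERE rating = (SELECT MAX(rating) FROM movies)

Result:
genre  | rating
-------+-------
Action | 9.4   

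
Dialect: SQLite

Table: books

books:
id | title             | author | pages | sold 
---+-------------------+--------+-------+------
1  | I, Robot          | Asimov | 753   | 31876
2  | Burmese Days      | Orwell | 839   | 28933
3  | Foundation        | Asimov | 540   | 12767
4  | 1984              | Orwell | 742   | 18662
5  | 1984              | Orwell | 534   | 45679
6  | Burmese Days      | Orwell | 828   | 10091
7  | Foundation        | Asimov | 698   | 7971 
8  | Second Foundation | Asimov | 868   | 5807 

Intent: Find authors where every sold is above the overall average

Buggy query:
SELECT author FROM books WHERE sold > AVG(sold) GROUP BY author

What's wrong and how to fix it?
Bug: AVG() is an aggregate; it can't sit directly in WHERE

Fix: Compute the overall average in a scalar subquery and compare each group's MIN against it in HAVING

Corrected query:
SELECT author FROM books GROUP BY author HAVING MIN(sold) > (SELECT AVG(sold) FROM books)

Result:
(no rows)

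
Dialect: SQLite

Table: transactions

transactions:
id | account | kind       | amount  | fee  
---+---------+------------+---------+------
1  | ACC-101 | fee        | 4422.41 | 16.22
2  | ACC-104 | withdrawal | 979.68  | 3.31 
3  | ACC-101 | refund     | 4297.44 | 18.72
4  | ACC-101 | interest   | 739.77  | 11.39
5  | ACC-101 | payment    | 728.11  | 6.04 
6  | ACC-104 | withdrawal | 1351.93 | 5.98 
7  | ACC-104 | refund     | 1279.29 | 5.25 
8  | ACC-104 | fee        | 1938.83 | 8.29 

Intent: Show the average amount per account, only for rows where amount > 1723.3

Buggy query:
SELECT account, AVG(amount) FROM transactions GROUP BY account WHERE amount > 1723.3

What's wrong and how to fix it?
Bug: WHERE cannot follow GROUP BY

Fix: Move the WHERE clause before GROUP BY

Corrected query:
SELECT account, AVG(amount) FROM transactions WHERE amount > 1723.3 GROUP BY account

Result:
account | AVG(amount)
--------+------------
ACC-101 | 4359.925   
ACC-104 | 1938.83    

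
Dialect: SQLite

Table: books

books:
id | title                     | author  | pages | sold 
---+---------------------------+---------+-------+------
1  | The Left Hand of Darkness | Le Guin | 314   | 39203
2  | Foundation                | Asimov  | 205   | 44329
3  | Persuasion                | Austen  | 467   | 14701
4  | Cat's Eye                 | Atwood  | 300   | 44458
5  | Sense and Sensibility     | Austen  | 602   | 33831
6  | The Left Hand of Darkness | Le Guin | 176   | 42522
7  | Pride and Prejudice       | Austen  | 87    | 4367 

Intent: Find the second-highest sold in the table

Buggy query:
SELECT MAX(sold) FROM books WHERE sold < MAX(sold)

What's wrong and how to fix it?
Bug: The inner MAX is an aggregate inside WHERE, which is not allowed

Fix: Compute the overall MAX in a subquery, then take MAX of rows below it

Corrected query:
SELECT MAX(sold) FROM books WHERE sold < (SELECT MAX(sold) FROM books)

Result:
MAX(sold)
---------
44329    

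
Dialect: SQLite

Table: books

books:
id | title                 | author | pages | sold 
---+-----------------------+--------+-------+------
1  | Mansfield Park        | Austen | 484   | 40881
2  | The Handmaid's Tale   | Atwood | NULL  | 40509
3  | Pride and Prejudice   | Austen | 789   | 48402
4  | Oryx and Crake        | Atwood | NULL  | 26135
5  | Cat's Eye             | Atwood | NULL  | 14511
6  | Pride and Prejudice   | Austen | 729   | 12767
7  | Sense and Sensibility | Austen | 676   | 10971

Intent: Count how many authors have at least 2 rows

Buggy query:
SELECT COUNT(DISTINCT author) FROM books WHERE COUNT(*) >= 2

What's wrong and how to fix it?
Bug: WHERE filters individual rows, not groups, so a group-level COUNT is invalid there

Fix: Use a subquery that GROUPs and filters with HAVING, then count its rows

Corrected query:
SELECT COUNT(*) FROM (SELECT author FROM books GROUP BY author HAVING COUNT(*) >= 2)

Result:
COUNT(*)
--------
2       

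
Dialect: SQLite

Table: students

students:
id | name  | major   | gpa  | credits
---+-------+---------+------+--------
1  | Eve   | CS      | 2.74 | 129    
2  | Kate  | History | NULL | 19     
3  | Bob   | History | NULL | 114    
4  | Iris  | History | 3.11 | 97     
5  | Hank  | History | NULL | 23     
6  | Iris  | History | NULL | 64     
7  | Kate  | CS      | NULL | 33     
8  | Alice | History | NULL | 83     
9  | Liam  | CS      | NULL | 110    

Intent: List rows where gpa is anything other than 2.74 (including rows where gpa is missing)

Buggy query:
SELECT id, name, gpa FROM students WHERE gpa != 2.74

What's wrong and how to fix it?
Bug: 'gpa != 2.74' is unknown when gpa is NULL, so NULL rows are silently excluded

Fix: Handle NULL separately with IS NULL alongside the inequality

Corrected query:
SELECT id, name, gpa FROM students WHERE gpa != 2.74 OR gpa IS NULL

Result:
id | name  | gpa 
---+-------+-----
2  | Kate  | NULL
3  | Bob   | NULL
4  | Iris  | 3.11
5  | Hank  | NULL
6  | Iris  | NULL
7  | Kate  | NULL
8  | Alice | NULL
9  | Liam  | NULL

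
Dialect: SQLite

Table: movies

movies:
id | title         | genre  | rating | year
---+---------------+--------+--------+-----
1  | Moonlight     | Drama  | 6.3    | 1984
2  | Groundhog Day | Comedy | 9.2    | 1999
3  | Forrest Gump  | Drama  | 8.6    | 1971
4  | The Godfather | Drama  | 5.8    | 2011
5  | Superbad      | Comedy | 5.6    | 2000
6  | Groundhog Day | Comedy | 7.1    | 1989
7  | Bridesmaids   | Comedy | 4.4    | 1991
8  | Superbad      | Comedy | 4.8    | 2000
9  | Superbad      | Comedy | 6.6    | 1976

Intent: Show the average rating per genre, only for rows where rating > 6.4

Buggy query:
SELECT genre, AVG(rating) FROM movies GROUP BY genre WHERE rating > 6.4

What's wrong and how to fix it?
Bug: WHERE cannot follow GROUP BY

Fix: Place WHERE between FROM and GROUP BY

Corrected query:
SELECT genre, AVG(rating) FROM movies WHERE rating > 6.4 GROUP BY genre

Result:
genre  | AVG(rating)
-------+------------
Comedy | 7.633333   
Drama  | 8.6        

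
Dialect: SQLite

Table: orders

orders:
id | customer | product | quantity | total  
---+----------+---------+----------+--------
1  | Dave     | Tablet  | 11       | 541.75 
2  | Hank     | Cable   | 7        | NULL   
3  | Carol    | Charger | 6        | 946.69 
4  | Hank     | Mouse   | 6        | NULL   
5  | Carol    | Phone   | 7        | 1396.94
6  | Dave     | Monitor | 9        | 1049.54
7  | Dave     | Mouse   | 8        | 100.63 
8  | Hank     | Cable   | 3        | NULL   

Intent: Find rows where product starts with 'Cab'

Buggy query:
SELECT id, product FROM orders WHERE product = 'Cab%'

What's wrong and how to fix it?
Bug: Wildcards only work with LIKE; '=' treats '%' as a literal character

Fix: Use LIKE for wildcard pattern matching

Corrected query:
SELECT id, product FROM orders WHERE product LIKE 'Cab%'

Result:
id | product
---+--------
2  | Cable  
8  | Cable  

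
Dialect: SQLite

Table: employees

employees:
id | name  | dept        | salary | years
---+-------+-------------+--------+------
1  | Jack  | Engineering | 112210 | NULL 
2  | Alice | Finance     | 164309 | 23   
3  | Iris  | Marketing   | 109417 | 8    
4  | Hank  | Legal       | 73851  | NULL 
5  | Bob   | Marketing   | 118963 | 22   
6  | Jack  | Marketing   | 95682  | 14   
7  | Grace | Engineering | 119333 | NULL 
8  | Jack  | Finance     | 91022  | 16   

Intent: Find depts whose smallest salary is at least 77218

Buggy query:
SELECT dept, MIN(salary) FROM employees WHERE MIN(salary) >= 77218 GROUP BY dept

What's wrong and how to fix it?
Bug: MIN() in WHERE is a misuse of aggregate

Fix: Use HAVING for the per-group MIN condition

Corrected query:
SELECT dept, MIN(salary) FROM employees GROUP BY dept HAVING MIN(salary) >= 77218

Result:
dept        | MIN(salary)
------------+------------
Engineering | 112210     
Finance     | 91022      
Marketing   | 95682      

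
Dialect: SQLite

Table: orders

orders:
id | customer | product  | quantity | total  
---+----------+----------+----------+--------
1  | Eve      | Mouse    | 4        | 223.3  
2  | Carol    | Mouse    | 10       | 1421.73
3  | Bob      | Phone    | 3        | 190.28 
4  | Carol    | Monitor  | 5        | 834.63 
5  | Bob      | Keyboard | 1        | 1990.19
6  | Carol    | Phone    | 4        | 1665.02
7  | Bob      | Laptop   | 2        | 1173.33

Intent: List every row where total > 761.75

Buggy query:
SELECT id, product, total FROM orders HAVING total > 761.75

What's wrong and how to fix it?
Bug: This is a non-aggregate query (no GROUP BY, no aggregates), so in SQLite the HAVING clause is invalid here; a row-level condition belongs in WHERE

Fix: Replace HAVING with WHERE since the condition applies to individual rows

Corrected query:
SELECT id, product, total FROM orders WHERE total > 761.75

Result:
id | product  | total  
---+----------+--------
2  | Mouse    | 1421.73
4  | Monitor  | 834.63 
5  | Keyboard | 1990.19
6  | Phone    | 1665.02
7  | Laptop   | 1173.33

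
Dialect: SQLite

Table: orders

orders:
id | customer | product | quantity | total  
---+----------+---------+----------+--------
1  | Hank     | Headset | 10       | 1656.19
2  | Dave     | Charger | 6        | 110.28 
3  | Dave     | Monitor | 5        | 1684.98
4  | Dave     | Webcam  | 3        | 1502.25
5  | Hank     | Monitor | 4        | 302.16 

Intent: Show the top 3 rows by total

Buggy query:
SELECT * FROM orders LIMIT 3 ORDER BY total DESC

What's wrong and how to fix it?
Bug: ORDER BY cannot follow LIMIT; LIMIT is the final clause

Fix: Swap the clauses: ORDER BY first, then LIMIT

Corrected query:
SELECT * FROM orders ORDER BY total DESC LIMIT 3

Result:
id | customer | product | quantity | total  
---+----------+---------+----------+--------
3  | Dave     | Monitor | 5        | 1684.98
1  | Hank     | Headset | 10       | 1656.19
4  | Dave     | Webcam  | 3        | 1502.25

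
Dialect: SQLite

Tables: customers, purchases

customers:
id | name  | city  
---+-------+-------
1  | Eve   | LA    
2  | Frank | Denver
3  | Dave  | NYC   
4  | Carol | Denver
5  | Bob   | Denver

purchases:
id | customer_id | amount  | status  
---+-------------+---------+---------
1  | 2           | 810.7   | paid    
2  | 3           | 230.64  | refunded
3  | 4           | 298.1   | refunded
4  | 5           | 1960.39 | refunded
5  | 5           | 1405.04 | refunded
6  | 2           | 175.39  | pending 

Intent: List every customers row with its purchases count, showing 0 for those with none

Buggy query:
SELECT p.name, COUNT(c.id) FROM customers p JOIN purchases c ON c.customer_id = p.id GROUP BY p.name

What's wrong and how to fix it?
Bug: An inner join excludes parents with zero children

Fix: Switch to LEFT JOIN to retain unmatched parent rows

Corrected query:
SELECT p.name, COUNT(c.id) FROM customers p LEFT JOIN purchases c ON c.customer_id = p.id GROUP BY p.name

Result:
name  | COUNT(c.id)
------+------------
Bob   | 2          
Carol | 1          
Dave  | 1          
Eve   | 0          
Frank | 2          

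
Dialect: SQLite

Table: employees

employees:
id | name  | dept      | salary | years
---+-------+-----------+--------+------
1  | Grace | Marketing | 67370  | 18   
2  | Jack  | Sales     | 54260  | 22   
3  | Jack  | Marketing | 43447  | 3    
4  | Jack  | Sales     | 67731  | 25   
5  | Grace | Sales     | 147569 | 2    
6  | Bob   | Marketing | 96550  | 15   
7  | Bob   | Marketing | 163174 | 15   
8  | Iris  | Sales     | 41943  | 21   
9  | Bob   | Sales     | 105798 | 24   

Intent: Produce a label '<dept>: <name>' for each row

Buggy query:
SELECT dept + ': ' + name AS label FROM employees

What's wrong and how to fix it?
Bug: '+' is numeric addition; on text columns SQLite converts them to 0 instead of concatenating

Fix: Replace + with || to concatenate text

Corrected query:
SELECT dept || ': ' || name AS label FROM employees

Result:
label           
----------------
Marketing: Grace
Sales: Jack     
Marketing: Jack 
Sales: Jack     
Sales: Grace    
Marketing: Bob  
Marketing: Bob  
Sales: Iris     
Sales: Bob      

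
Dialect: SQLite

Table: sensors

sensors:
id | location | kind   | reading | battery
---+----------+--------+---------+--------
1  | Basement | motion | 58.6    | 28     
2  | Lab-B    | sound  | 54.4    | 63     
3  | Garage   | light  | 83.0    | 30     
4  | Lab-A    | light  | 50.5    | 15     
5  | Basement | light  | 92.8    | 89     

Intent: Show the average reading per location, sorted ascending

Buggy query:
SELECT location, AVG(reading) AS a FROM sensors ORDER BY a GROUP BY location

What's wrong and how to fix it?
Bug: ORDER BY appears before GROUP BY; SQL clause order requires GROUP BY first

Fix: Move ORDER BY to the end, after GROUP BY

Corrected query:
SELECT location, AVG(reading) AS a FROM sensors GROUP BY location ORDER BY a

Result:
location | a   
---------+-----
Lab-A    | 50.5
Lab-B    | 54.4
Basement | 75.7
Garage   | 83  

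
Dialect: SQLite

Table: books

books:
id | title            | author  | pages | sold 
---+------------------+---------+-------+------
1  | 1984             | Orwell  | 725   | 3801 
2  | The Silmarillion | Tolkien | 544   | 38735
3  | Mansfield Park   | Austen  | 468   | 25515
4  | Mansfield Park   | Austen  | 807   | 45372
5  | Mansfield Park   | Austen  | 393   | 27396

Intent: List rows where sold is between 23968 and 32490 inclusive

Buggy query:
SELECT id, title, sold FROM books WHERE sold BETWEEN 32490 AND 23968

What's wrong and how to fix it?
Bug: BETWEEN expects the lower bound first; with 32490 AND 23968 the range is empty

Fix: Write BETWEEN 23968 AND 32490

Corrected query:
SELECT id, title, sold FROM books WHERE sold BETWEEN 23968 AND 32490

Result:
id | title          | sold 
---+----------------+------
3  | Mansfield Park | 25515
5  | Mansfield Park | 27396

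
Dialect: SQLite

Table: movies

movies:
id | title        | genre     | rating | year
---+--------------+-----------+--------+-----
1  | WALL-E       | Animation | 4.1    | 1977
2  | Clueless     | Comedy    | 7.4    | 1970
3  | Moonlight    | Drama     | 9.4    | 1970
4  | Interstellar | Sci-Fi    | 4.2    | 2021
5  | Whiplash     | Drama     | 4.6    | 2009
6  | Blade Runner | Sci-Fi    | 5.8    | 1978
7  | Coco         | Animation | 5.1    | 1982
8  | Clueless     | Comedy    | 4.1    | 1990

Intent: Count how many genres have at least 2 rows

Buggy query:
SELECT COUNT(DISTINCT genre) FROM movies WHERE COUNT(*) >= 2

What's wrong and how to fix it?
Bug: COUNT(*) cannot appear in WHERE; the per-group count doesn't exist yet

Fix: Use a subquery that GROUPs and filters with HAVING, then count its rows

Corrected query:
SELECT COUNT(*) FROM (SELECT genre FROM movies GROUP BY genre HAVING COUNT(*) >= 2)

Result:
COUNT(*)
--------
4       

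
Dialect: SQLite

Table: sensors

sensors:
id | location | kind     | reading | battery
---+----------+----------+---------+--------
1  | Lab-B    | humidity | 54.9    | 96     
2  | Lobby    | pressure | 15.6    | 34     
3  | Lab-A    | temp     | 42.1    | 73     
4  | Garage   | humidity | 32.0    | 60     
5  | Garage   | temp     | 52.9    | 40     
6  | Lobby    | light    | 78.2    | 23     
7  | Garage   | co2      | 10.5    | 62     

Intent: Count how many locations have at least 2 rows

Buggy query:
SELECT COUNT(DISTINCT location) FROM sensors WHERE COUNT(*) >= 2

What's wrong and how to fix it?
Bug: WHERE filters individual rows, not groups, so a group-level COUNT is invalid there

Fix: Use a subquery that GROUPs and filters with HAVING, then count its rows

Corrected query:
SELECT COUNT(*) FROM (SELECT location FROM sensors GROUP BY location HAVING COUNT(*) >= 2)

Result:
COUNT(*)
--------
2       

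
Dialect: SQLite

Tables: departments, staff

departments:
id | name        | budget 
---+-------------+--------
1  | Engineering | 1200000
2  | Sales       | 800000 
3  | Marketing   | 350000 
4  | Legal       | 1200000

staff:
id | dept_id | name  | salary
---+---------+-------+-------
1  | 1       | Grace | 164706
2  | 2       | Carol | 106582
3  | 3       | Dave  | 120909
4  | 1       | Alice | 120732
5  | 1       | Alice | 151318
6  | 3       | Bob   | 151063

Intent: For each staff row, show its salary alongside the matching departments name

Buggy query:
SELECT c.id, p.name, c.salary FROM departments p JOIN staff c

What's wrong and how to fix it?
Bug: Missing join condition: each staff row is matched to all departments rows instead of just its own

Fix: Add ON c.dept_id = p.id to the JOIN

Corrected query:
SELECT c.id, p.name, c.salary FROM departments p JOIN staff c ON c.dept_id = p.id

Result:
id | name        | salary
---+-------------+-------
1  | Engineering | 164706
2  | Sales       | 106582
3  | Marketing   | 120909
4  | Engineering | 120732
5  | Engineering | 151318
6  | Marketing   | 151063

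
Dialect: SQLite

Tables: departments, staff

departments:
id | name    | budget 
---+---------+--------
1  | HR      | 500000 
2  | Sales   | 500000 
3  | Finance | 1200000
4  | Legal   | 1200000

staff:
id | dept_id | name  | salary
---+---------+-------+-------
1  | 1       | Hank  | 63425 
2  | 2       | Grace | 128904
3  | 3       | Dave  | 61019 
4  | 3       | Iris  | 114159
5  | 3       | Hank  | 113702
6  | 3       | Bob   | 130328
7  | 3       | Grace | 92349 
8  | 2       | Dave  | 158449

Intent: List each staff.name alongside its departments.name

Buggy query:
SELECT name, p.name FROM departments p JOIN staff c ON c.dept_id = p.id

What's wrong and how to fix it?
Bug: Both tables have a 'name' column; the unqualified reference is ambiguous

Fix: Prefix ambiguous columns with the table alias

Corrected query:
SELECT c.name, p.name FROM departments p JOIN staff c ON c.dept_id = p.id

Result:
name  | name   
------+--------
Hank  | HR     
Grace | Sales  
Dave  | Finance
Iris  | Finance
Hank  | Finance
Bob   | Finance
Grace | Finance
Dave  | Sales  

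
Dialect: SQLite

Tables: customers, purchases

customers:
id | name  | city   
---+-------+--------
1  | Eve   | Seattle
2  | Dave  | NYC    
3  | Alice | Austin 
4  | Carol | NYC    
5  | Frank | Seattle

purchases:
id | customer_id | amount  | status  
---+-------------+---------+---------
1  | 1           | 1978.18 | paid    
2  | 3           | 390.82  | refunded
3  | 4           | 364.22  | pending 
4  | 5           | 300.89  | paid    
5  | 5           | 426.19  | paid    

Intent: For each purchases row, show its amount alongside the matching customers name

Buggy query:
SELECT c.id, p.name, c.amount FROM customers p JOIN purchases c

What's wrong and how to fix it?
Bug: JOIN with no ON clause produces a cartesian product; every purchases row pairs with every customers row

Fix: Specify the join condition linking the foreign key to the parent id

Corrected query:
SELECT c.id, p.name, c.amount FROM customers p JOIN purchases c ON c.customer_id = p.id

Result:
id | name  | amount 
---+-------+--------
1  | Eve   | 1978.18
2  | Alice | 390.82 
3  | Carol | 364.22 
4  | Frank | 300.89 
5  | Frank | 426.19 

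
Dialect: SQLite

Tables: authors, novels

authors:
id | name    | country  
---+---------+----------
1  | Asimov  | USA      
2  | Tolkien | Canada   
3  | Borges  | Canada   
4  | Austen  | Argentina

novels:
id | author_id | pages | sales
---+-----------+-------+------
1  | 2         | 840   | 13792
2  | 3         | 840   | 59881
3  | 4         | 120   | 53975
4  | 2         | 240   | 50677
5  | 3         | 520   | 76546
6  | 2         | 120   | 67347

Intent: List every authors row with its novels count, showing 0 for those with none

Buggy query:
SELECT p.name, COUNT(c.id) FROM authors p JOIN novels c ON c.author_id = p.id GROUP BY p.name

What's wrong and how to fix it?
Bug: An inner join excludes parents with zero children

Fix: Use LEFT JOIN so parents without children still appear (COUNT(c.id) gives 0)

Corrected query:
SELECT p.name, COUNT(c.id) FROM authors p LEFT JOIN novels c ON c.author_id = p.id GROUP BY p.name

Result:
name    | COUNT(c.id)
--------+------------
Asimov  | 0          
Austen  | 1          
Borges  | 2          
Tolkien | 3          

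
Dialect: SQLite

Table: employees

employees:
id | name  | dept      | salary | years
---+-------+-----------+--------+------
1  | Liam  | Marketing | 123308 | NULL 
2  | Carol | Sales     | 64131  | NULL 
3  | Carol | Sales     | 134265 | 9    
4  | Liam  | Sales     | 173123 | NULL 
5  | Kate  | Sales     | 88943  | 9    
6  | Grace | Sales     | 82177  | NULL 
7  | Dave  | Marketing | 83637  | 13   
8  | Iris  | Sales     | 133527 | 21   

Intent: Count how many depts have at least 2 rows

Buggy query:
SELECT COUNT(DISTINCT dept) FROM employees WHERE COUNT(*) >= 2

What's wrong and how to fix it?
Bug: WHERE filters individual rows, not groups, so a group-level COUNT is invalid there

Fix: Group first with HAVING COUNT(*) >= 2, then COUNT the resulting groups

Corrected query:
SELECT COUNT(*) FROM (SELECT dept FROM employees GROUP BY dept HAVING COUNT(*) >= 2)

Result:
COUNT(*)
--------
2       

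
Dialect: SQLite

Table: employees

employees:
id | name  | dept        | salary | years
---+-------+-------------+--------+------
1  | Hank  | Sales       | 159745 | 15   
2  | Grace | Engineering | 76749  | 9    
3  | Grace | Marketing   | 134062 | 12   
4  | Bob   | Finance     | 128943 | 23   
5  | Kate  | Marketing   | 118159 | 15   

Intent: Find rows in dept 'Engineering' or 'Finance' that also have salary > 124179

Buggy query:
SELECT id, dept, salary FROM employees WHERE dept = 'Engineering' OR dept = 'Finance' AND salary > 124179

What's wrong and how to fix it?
Bug: AND binds tighter than OR, so this parses as dept = 'Engineering' OR (dept = 'Finance' AND salary > 124179)

Fix: Group the OR with parentheses (or use IN), then AND the threshold

Corrected query:
SELECT id, dept, salary FROM employees WHERE (dept = 'Engineering' OR dept = 'Finance') AND salary > 124179

Result:
id | dept    | salary
---+---------+-------
4  | Finance | 128943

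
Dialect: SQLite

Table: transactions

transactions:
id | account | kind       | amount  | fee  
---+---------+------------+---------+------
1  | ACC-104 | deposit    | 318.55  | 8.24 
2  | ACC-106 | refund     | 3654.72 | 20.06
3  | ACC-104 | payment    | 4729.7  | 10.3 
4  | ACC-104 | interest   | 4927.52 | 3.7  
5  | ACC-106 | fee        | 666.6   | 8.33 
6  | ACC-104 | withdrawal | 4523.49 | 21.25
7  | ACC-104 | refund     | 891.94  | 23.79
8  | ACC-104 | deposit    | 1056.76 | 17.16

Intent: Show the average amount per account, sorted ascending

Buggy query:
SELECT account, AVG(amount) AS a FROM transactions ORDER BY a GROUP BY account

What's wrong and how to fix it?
Bug: GROUP BY must precede ORDER BY

Fix: Move ORDER BY to the end, after GROUP BY

Corrected query:
SELECT account, AVG(amount) AS a FROM transactions GROUP BY account ORDER BY a

Result:
account | a          
--------+------------
ACC-106 | 2160.66    
ACC-104 | 2741.326667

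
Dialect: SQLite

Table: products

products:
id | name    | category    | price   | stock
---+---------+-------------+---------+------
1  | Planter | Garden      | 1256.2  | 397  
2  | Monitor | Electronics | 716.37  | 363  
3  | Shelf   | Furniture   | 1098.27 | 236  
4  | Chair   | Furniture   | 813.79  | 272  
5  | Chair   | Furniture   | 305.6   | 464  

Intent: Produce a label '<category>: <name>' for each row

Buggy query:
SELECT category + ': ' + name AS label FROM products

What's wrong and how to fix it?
Bug: SQLite uses || for string concatenation; + coerces text to numbers (yielding 0)

Fix: Use the || operator for string concatenation

Corrected query:
SELECT category || ': ' || name AS label FROM products

Result:
label               
--------------------
Garden: Planter     
Electronics: Monitor
Furniture: Shelf    
Furniture: Chair    
Furniture: Chair    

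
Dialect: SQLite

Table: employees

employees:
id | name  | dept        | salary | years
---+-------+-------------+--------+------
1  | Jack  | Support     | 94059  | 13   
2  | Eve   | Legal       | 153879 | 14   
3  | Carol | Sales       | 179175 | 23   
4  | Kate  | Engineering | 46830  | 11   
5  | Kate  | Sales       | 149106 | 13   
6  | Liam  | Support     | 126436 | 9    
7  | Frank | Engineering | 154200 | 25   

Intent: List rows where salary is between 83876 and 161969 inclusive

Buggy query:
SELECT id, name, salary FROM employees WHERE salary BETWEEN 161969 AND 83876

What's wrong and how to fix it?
Bug: BETWEEN expects the lower bound first; with 161969 AND 83876 the range is empty

Fix: Swap the bounds so the smaller value comes first

Corrected query:
SELECT id, name, salary FROM employees WHERE salary BETWEEN 83876 AND 161969

Result:
id | name  | salary
---+-------+-------
1  | Jack  | 94059 
2  | Eve   | 153879
5  | Kate  | 149106
6  | Liam  | 126436
7  | Frank | 154200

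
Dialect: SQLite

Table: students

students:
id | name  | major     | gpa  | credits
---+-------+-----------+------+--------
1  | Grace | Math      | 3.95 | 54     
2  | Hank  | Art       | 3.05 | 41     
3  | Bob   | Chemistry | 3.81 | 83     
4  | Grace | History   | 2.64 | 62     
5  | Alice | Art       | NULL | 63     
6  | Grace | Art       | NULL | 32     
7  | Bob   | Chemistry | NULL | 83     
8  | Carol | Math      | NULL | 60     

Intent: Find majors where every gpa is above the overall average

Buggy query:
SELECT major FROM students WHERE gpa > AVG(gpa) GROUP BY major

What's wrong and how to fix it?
Bug: WHERE evaluates per row before aggregation, so AVG() is unavailable

Fix: Use a subquery for AVG and a HAVING MIN(...) filter so the condition holds for every row in the group

Corrected query:
SELECT major FROM students GROUP BY major HAVING MIN(gpa) > (SELECT AVG(gpa) FROM students)

Result:
major    
---------
Chemistry
Math     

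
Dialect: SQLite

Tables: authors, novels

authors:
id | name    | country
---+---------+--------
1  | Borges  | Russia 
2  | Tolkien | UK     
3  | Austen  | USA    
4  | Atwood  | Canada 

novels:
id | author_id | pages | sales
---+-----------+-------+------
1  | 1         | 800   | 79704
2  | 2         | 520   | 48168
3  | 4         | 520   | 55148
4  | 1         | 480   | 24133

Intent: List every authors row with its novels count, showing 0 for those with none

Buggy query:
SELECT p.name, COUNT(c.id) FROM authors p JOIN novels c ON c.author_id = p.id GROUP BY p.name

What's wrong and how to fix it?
Bug: An inner join excludes parents with zero children

Fix: Switch to LEFT JOIN to retain unmatched parent rows

Corrected query:
SELECT p.name, COUNT(c.id) FROM authors p LEFT JOIN novels c ON c.author_id = p.id GROUP BY p.name

Result:
name    | COUNT(c.id)
--------+------------
Atwood  | 1          
Austen  | 0          
Borges  | 2          
Tolkien | 1          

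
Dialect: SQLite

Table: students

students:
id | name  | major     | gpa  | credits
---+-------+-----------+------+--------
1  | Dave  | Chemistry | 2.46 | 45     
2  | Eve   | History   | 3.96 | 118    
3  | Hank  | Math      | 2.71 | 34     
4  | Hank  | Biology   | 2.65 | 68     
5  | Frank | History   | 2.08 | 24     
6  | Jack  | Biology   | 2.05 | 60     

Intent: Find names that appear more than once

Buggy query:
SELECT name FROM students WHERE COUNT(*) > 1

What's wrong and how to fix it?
Bug: WHERE can't reference COUNT(*); aggregates are computed after WHERE

Fix: Group first, then use HAVING for the count condition

Corrected query:
SELECT name FROM students GROUP BY name HAVING COUNT(*) > 1

Result:
name
----
Hank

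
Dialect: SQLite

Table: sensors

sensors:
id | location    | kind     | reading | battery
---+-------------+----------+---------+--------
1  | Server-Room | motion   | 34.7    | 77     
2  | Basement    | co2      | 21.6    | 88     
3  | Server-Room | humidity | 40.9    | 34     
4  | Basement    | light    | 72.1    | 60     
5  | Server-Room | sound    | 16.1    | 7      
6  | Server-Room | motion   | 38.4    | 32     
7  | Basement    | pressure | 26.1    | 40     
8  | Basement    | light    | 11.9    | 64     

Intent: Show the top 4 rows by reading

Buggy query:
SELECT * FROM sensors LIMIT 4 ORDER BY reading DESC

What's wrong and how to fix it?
Bug: LIMIT must come after ORDER BY

Fix: Sort with ORDER BY, then apply LIMIT

Corrected query:
SELECT * FROM sensors ORDER BY reading DESC LIMIT 4

Result:
id | location    | kind     | reading | battery
---+-------------+----------+---------+--------
4  | Basement    | light    | 72.1    | 60     
3  | Server-Room | humidity | 40.9    | 34     
6  | Server-Room | motion   | 38.4    | 32     
1  | Server-Room | motion   | 34.7    | 77     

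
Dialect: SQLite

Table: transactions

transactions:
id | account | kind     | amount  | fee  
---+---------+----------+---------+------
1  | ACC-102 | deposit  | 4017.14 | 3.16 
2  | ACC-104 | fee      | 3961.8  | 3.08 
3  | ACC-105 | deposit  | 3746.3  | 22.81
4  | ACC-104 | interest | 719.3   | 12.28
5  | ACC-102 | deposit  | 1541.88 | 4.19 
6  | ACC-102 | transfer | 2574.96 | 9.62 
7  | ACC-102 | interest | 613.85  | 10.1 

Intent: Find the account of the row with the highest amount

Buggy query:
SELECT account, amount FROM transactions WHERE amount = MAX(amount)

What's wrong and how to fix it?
Bug: MAX(amount) is an aggregate and cannot be used directly in WHERE

Fix: Use a subquery: WHERE amount = (SELECT MAX(amount) FROM transactions)

Corrected query:
SELECT account, amount FROM transactions WHERE amount = (SELECT MAX(amount) FROM transactions)

Result:
account | amount 
--------+--------
ACC-102 | 4017.14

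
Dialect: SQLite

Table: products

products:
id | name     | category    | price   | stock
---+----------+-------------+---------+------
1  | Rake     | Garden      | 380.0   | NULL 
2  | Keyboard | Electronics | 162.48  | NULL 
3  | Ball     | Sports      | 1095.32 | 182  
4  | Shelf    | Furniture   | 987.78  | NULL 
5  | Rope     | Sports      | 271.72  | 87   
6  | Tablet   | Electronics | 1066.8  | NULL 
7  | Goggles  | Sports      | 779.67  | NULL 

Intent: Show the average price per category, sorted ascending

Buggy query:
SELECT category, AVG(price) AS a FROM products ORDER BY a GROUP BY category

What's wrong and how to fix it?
Bug: GROUP BY must precede ORDER BY

Fix: Reorder: SELECT … FROM … GROUP BY … ORDER BY …

Corrected query:
SELECT category, AVG(price) AS a FROM products GROUP BY category ORDER BY a

Result:
category    | a     
------------+-------
Garden      | 380   
Electronics | 614.64
Sports      | 715.57
Furniture   | 987.78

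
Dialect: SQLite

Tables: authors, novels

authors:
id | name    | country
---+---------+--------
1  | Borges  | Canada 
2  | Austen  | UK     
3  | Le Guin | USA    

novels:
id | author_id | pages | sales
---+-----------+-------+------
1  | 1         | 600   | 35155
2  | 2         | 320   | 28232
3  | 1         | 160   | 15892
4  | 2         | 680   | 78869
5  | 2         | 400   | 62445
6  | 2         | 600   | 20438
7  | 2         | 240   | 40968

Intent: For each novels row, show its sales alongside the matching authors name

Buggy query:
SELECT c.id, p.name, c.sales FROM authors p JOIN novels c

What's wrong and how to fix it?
Bug: JOIN with no ON clause produces a cartesian product; every novels row pairs with every authors row

Fix: Add ON c.author_id = p.id to the JOIN

Corrected query:
SELECT c.id, p.name, c.sales FROM authors p JOIN novels c ON c.author_id = p.id

Result:
id | name   | sales
---+--------+------
1  | Borges | 35155
2  | Austen | 28232
3  | Borges | 15892
4  | Austen | 78869
5  | Austen | 62445
6  | Austen | 20438
7  | Austen | 40968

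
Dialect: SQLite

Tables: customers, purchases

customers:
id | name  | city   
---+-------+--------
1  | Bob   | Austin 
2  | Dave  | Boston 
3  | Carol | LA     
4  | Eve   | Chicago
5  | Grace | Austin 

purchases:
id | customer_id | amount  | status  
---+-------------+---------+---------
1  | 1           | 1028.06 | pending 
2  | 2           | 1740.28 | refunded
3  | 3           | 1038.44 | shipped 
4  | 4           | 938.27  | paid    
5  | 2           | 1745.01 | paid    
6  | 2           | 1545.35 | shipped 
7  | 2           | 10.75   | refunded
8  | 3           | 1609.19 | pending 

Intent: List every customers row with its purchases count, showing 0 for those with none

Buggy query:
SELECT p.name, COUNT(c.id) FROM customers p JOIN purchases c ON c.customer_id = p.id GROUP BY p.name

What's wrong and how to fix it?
Bug: An inner join excludes parents with zero children

Fix: Use LEFT JOIN so parents without children still appear (COUNT(c.id) gives 0)

Corrected query:
SELECT p.name, COUNT(c.id) FROM customers p LEFT JOIN purchases c ON c.customer_id = p.id GROUP BY p.name

Result:
name  | COUNT(c.id)
------+------------
Bob   | 1          
Carol | 2          
Dave  | 4          
Eve   | 1          
Grace | 0          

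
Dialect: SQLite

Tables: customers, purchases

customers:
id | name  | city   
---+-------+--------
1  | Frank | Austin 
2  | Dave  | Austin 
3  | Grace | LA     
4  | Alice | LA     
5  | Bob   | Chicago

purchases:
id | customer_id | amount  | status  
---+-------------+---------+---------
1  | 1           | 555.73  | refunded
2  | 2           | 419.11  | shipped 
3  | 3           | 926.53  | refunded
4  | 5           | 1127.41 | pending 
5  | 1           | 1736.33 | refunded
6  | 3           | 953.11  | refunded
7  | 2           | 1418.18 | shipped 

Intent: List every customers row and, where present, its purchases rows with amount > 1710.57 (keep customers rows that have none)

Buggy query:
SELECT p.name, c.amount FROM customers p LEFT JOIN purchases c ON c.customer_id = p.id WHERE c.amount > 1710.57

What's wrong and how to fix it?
Bug: Filtering c.amount in WHERE discards the NULL rows produced by LEFT JOIN, turning it into an inner join

Fix: Put 'c.amount > 1710.57' in the JOIN's ON clause instead of WHERE

Corrected query:
SELECT p.name, c.amount FROM customers p LEFT JOIN purchases c ON c.customer_id = p.id AND c.amount > 1710.57

Result:
name  | amount 
------+--------
Frank | 1736.33
Dave  | NULL   
Grace | NULL   
Alice | NULL   
Bob   | NULL   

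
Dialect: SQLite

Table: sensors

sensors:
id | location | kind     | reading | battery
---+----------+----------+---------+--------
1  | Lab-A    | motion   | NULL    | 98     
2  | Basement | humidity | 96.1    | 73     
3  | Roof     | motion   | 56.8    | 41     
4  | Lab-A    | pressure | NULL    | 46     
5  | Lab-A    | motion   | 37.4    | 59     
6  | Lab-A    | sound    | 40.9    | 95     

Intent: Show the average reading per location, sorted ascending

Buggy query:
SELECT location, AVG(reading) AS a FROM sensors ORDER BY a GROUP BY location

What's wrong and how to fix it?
Bug: ORDER BY appears before GROUP BY; SQL clause order requires GROUP BY first

Fix: Move ORDER BY to the end, after GROUP BY

Corrected query:
SELECT location, AVG(reading) AS a FROM sensors GROUP BY location ORDER BY a

Result:
location | a    
---------+------
Lab-A    | 39.15
Roof     | 56.8 
Basement | 96.1 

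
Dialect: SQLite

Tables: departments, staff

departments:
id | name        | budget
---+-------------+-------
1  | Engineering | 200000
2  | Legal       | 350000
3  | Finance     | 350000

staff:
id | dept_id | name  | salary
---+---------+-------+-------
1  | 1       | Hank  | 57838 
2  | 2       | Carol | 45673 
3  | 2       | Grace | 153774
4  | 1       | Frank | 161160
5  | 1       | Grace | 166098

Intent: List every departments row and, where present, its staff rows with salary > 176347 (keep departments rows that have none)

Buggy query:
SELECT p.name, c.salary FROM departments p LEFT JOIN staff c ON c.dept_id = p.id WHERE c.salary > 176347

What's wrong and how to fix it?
Bug: A WHERE condition on the right-hand table after LEFT JOIN drops unmatched parents

Fix: Put 'c.salary > 176347' in the JOIN's ON clause instead of WHERE

Corrected query:
SELECT p.name, c.salary FROM departments p LEFT JOIN staff c ON c.dept_id = p.id AND c.salary > 176347

Result:
name        | salary
------------+-------
Engineering | NULL  
Legal       | NULL  
Finance     | NULL  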